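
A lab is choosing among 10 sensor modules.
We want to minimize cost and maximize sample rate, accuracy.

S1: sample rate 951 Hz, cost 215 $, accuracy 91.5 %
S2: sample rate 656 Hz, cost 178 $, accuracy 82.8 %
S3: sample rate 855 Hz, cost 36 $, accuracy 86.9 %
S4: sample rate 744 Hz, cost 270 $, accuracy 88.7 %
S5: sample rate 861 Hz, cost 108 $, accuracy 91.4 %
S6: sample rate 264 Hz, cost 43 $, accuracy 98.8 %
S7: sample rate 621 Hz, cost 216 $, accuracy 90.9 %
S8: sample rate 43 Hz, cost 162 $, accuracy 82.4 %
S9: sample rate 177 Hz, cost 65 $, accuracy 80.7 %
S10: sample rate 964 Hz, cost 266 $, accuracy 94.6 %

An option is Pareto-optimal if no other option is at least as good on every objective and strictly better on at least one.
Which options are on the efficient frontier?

S1, S3, S5, S6, S10

S1: not dominated.
S2: dominated by S3 (sample rate 855≥656, cost 36≤178, accuracy 86.9≥82.8).
S3: not dominated (best cost).
S4: dominated by S1 (sample rate 951≥744, cost 215≤270, accuracy 91.5≥88.7).
S5: not dominated.
S6: not dominated (best accuracy).
S7: dominated by S1 (sample rate 951≥621, cost 215≤216, accuracy 91.5≥90.9).
S8: dominated by S3 (sample rate 855≥43, cost 36≤162, accuracy 86.9≥82.4).
S9: dominated by S3 (sample rate 855≥177, cost 36≤65, accuracy 86.9≥80.7).
S10: not dominated (best sample rate).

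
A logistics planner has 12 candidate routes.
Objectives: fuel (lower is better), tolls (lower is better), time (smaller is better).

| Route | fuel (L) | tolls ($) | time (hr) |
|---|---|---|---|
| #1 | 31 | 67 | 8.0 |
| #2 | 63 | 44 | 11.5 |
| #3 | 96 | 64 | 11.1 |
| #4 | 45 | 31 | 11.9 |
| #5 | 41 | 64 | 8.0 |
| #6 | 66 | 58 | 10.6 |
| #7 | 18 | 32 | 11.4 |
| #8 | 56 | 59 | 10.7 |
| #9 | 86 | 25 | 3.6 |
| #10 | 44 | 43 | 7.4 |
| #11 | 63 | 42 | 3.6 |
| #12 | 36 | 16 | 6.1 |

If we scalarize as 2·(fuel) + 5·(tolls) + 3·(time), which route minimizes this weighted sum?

#1: 2·31 + 5·67 + 3·8.0 = 421.0
#2: 2·63 + 5·44 + 3·11.5 = 380.5
#3: 2·96 + 5·64 + 3·11.1 = 545.3
#4: 2·45 + 5·31 + 3·11.9 = 280.7
#5: 2·41 + 5·64 + 3·8.0 = 426.0
#6: 2·66 + 5·58 + 3·10.6 = 453.8
#7: 2·18 + 5·32 + 3·11.4 = 230.2
#8: 2·56 + 5·59 + 3·10.7 = 439.1
#9: 2·86 + 5·25 + 3·3.6 = 307.8
#10: 2·44 + 5·43 + 3·7.4 = 325.2
#11: 2·63 + 5·42 + 3·3.6 = 346.8
#12: 2·36 + 5·16 + 3·6.1 = 170.3
Lowest: #12 at 170.3.

#12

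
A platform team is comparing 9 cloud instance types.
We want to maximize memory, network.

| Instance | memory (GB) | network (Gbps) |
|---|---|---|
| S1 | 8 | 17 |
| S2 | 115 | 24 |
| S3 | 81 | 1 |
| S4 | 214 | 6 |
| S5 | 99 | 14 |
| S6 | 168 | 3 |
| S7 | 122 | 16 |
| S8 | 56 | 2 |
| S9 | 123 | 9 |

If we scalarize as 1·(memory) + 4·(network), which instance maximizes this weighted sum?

S4

S1: 1·8 + 4·17 = 76
S2: 1·115 + 4·24 = 211
S3: 1·81 + 4·1 = 85
S4: 1·214 + 4·6 = 238
S5: 1·99 + 4·14 = 155
S6: 1·168 + 4·3 = 180
S7: 1·122 + 4·16 = 186
S8: 1·56 + 4·2 = 64
S9: 1·123 + 4·9 = 159
Highest: S4 at 238.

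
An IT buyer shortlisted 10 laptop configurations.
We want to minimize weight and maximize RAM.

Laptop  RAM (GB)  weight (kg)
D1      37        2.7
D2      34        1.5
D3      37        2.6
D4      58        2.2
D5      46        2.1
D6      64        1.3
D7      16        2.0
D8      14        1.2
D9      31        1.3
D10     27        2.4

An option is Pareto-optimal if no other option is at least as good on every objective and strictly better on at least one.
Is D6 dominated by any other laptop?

D1: worse on RAM (37 vs 64).
D2: worse on RAM (34 vs 64).
D3: worse on RAM (37 vs 64).
D4: worse on RAM (58 vs 64).
D5: worse on RAM (46 vs 64).
D7: worse on RAM (16 vs 64).
D8: worse on RAM (14 vs 64).
D9: worse on RAM (31 vs 64).
D10: worse on RAM (27 vs 64).
No option is at least as good as D6 on every objective and strictly better on one.

No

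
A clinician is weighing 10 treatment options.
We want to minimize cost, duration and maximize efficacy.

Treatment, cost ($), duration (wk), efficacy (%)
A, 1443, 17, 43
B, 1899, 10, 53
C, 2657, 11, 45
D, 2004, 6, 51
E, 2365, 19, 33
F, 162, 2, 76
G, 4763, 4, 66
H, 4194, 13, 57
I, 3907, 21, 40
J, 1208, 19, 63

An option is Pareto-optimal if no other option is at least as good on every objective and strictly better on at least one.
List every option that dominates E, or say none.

A: cost 1443≤2365, duration 17≤19, efficacy 43≥33 — dominates E.
B: cost 1899≤2365, duration 10≤19, efficacy 53≥33 — dominates E.
D: cost 2004≤2365, duration 6≤19, efficacy 51≥33 — dominates E.
F: cost 162≤2365, duration 2≤19, efficacy 76≥33 — dominates E.
J: cost 1208≤2365, duration 19≤19, efficacy 63≥33 — dominates E.
Others (C, G, H, I) are each worse than E on at least one objective.

A, B, D, F, J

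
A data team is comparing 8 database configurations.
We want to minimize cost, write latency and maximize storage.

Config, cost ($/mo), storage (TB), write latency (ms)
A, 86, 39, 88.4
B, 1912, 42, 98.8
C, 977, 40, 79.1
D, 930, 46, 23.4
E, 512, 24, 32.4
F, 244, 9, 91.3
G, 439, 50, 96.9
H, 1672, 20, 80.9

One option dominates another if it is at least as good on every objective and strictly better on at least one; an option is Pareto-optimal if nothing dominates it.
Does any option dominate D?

No

A: worse on storage (39 vs 46).
B: worse on cost (1912 vs 930).
C: worse on cost (977 vs 930).
E: worse on storage (24 vs 46).
F: worse on storage (9 vs 46).
G: worse on write latency (96.9 vs 23.4).
H: worse on cost (1672 vs 930).
No option is at least as good as D on every objective and strictly better on one.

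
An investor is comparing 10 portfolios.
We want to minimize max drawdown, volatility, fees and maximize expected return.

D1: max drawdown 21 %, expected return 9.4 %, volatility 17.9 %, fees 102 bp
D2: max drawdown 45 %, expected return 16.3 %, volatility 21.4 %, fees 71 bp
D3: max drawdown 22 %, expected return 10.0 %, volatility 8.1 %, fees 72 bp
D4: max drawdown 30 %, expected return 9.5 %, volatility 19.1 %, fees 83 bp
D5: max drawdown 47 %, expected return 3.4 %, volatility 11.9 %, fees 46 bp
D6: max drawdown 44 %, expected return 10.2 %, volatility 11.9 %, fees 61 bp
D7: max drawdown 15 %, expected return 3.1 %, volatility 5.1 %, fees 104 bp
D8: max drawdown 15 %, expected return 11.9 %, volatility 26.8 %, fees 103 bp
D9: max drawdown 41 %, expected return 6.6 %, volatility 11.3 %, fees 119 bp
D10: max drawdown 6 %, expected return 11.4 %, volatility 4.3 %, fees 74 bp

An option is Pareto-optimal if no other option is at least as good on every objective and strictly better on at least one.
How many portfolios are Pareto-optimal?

6

D1: dominated by D10 (max drawdown 6≤21, expected return 11.4≥9.4, volatility 4.3≤17.9, fees 74≤102).
D2: not dominated (best expected return).
D3: not dominated.
D4: dominated by D3 (max drawdown 22≤30, expected return 10.0≥9.5, volatility 8.1≤19.1, fees 72≤83).
D5: not dominated (best fees).
D6: not dominated.
D7: dominated by D10 (max drawdown 6≤15, expected return 11.4≥3.1, volatility 4.3≤5.1, fees 74≤104).
D8: not dominated.
D9: dominated by D3 (max drawdown 22≤41, expected return 10.0≥6.6, volatility 8.1≤11.3, fees 72≤119).
D10: not dominated (best max drawdown).
Pareto-optimal: D2, D3, D5, D6, D8, D10 → 6.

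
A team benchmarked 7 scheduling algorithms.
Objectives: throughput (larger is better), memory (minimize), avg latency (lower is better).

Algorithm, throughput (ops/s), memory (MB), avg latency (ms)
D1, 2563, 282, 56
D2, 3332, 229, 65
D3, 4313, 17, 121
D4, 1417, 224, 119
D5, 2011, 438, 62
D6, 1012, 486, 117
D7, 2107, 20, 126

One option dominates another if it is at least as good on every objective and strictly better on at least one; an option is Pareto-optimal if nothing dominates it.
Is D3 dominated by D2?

D2 vs D3: D2 is worse on throughput (3332 vs 4313), so it does not dominate D3.

No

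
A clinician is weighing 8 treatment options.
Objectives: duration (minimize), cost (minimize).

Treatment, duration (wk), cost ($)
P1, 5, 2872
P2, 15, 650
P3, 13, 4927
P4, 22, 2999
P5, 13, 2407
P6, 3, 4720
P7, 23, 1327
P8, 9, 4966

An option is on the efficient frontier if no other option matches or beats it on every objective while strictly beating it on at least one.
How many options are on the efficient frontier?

4

P1: not dominated.
P2: not dominated (best cost).
P3: dominated by P1 (duration 5≤13, cost 2872≤4927).
P4: dominated by P1 (duration 5≤22, cost 2872≤2999).
P5: not dominated.
P6: not dominated (best duration).
P7: dominated by P2 (duration 15≤23, cost 650≤1327).
P8: dominated by P1 (duration 5≤9, cost 2872≤4966).
Pareto-optimal: P1, P2, P5, P6 → 4.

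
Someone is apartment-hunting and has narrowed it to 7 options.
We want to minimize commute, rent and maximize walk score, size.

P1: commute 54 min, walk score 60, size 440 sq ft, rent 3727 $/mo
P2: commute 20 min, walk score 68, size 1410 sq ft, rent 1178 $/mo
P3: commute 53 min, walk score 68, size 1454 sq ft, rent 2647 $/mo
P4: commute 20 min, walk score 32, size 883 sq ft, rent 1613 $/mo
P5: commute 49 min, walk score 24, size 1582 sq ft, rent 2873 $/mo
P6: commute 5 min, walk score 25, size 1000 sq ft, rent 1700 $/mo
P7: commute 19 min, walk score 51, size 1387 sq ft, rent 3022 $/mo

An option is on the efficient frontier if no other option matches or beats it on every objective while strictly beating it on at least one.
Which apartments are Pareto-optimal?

P2, P3, P5, P6, P7

P1: dominated by P2 (commute 20≤54, walk score 68≥60, size 1410≥440, rent 1178≤3727).
P2: not dominated (best rent).
P3: not dominated.
P4: dominated by P2 (commute 20≤20, walk score 68≥32, size 1410≥883, rent 1178≤1613).
P5: not dominated (best size).
P6: not dominated (best commute).
P7: not dominated.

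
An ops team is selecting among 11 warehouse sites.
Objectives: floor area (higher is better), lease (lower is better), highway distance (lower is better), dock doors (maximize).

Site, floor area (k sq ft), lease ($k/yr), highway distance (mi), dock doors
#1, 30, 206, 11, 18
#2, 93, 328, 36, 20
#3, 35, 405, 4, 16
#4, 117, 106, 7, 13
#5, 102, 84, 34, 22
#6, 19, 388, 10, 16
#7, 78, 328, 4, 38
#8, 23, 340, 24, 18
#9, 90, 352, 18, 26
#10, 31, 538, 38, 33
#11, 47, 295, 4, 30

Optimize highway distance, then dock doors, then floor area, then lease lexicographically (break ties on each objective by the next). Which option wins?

First minimize highway distance: best is 4, kept {#3, #7, #11}.
Then maximize dock doors: best is 38, kept {#7}.

#7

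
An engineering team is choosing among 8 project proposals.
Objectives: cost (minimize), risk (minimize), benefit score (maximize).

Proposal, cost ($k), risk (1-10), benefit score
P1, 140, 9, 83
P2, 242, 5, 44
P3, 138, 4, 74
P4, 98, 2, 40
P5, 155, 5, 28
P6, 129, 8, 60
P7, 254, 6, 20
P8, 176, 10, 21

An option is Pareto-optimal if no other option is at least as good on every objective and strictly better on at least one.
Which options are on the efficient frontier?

P1: not dominated (best benefit score).
P2: dominated by P3 (cost 138≤242, risk 4≤5, benefit score 74≥44).
P3: not dominated.
P4: not dominated (best cost).
P5: dominated by P3 (cost 138≤155, risk 4≤5, benefit score 74≥28).
P6: not dominated.
P7: dominated by P2 (cost 242≤254, risk 5≤6, benefit score 44≥20).
P8: dominated by P1 (cost 140≤176, risk 9≤10, benefit score 83≥21).

P1, P3, P4, P6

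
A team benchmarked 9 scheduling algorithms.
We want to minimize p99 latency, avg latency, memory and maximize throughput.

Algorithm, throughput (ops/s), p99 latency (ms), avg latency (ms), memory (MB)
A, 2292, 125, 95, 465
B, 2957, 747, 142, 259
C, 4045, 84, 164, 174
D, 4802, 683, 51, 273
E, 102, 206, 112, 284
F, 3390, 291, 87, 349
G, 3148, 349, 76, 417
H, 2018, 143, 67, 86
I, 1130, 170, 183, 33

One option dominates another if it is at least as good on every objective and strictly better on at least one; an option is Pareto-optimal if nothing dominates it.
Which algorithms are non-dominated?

A: not dominated.
B: not dominated.
C: not dominated (best p99 latency).
D: not dominated (best throughput).
E: dominated by H (throughput 2018≥102, p99 latency 143≤206, avg latency 67≤112, memory 86≤284).
F: not dominated.
G: not dominated.
H: not dominated.
I: not dominated (best memory).

A, B, C, D, F, G, H, I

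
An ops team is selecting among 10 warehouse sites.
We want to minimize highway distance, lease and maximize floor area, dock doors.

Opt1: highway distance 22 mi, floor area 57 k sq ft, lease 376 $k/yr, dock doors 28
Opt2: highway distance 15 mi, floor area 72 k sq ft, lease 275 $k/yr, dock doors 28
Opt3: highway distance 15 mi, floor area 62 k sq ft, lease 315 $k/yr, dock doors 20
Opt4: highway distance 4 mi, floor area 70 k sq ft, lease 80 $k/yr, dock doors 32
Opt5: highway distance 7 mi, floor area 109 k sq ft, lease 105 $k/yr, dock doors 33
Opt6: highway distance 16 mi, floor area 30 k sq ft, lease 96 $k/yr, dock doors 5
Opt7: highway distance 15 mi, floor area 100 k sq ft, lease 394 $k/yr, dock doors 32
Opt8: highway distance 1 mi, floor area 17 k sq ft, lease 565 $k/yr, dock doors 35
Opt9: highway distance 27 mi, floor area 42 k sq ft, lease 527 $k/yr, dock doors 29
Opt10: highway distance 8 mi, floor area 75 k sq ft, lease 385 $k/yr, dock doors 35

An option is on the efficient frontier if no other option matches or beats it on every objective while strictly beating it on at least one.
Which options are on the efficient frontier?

Opt1: dominated by Opt2 (highway distance 15≤22, floor area 72≥57, lease 275≤376, dock doors 28≥28).
Opt2: dominated by Opt5 (highway distance 7≤15, floor area 109≥72, lease 105≤275, dock doors 33≥28).
Opt3: dominated by Opt2 (highway distance 15≤15, floor area 72≥62, lease 275≤315, dock doors 28≥20).
Opt4: not dominated (best lease).
Opt5: not dominated (best floor area).
Opt6: dominated by Opt4 (highway distance 4≤16, floor area 70≥30, lease 80≤96, dock doors 32≥5).
Opt7: dominated by Opt5 (highway distance 7≤15, floor area 109≥100, lease 105≤394, dock doors 33≥32).
Opt8: not dominated (best highway distance).
Opt9: dominated by Opt4 (highway distance 4≤27, floor area 70≥42, lease 80≤527, dock doors 32≥29).
Opt10: not dominated.

Opt4, Opt5, Opt8, Opt10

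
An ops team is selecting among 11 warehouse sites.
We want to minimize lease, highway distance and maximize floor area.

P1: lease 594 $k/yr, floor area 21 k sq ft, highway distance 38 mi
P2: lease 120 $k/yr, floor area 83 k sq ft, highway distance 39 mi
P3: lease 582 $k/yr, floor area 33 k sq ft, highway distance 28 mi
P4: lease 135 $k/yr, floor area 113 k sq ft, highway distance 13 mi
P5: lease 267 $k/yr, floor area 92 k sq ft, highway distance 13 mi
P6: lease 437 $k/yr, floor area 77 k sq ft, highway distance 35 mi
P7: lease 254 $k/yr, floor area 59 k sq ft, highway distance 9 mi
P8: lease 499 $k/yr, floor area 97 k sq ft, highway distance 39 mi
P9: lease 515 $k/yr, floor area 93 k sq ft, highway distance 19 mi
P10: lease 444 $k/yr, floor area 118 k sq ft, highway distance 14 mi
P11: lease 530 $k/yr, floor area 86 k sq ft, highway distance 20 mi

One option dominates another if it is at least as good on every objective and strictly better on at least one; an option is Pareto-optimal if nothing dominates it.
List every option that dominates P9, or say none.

P4: lease 135≤515, floor area 113≥93, highway distance 13≤19 — dominates P9.
P10: lease 444≤515, floor area 118≥93, highway distance 14≤19 — dominates P9.
Others (P1, P2, P3, P5, P6, P7, P8, P11) are each worse than P9 on at least one objective.

P4, P10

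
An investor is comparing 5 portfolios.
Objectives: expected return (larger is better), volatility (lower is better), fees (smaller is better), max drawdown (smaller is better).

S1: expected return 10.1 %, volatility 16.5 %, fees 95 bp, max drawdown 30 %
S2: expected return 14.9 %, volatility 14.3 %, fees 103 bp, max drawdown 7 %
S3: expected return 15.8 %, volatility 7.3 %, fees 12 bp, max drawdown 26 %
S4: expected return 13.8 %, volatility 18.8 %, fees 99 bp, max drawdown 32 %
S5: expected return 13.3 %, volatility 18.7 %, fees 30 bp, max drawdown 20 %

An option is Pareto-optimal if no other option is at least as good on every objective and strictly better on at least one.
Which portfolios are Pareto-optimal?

S2, S3, S5

S1: dominated by S3 (expected return 15.8≥10.1, volatility 7.3≤16.5, fees 12≤95, max drawdown 26≤30).
S2: not dominated (best max drawdown).
S3: not dominated (best expected return).
S4: dominated by S3 (expected return 15.8≥13.8, volatility 7.3≤18.8, fees 12≤99, max drawdown 26≤32).
S5: not dominated.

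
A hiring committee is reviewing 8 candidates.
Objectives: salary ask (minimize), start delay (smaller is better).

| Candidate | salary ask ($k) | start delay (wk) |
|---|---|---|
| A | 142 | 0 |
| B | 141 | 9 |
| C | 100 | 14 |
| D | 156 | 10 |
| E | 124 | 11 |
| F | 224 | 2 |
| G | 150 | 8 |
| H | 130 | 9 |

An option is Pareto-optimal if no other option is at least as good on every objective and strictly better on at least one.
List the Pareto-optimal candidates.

A, C, E, H

A: not dominated (best start delay).
B: dominated by H (salary ask 130≤141, start delay 9≤9).
C: not dominated (best salary ask).
D: dominated by A (salary ask 142≤156, start delay 0≤10).
E: not dominated.
F: dominated by A (salary ask 142≤224, start delay 0≤2).
G: dominated by A (salary ask 142≤150, start delay 0≤8).
H: not dominated.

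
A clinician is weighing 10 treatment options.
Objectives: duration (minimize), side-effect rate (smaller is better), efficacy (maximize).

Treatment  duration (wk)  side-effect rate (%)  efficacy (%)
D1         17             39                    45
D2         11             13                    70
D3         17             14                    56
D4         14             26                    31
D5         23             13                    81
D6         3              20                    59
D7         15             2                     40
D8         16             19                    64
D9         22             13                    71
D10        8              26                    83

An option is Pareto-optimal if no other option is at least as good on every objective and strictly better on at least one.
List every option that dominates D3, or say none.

D2

D2: duration 11≤17, side-effect rate 13≤14, efficacy 70≥56 — dominates D3.
Others (D1, D4, D5, D6, D7, D8, D9, D10) are each worse than D3 on at least one objective.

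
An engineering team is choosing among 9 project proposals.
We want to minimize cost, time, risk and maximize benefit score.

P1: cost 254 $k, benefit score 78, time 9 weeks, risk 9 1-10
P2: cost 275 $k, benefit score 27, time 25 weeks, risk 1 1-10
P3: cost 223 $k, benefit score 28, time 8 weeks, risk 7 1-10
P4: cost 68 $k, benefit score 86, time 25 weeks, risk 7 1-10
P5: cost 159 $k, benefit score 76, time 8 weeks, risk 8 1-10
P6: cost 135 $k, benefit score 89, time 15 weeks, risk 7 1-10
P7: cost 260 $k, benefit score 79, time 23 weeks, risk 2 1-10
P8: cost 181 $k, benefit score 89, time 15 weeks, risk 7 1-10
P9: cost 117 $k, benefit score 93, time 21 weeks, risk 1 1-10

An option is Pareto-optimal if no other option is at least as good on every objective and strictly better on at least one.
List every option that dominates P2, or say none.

P9: cost 117≤275, benefit score 93≥27, time 21≤25, risk 1≤1 — dominates P2.
Others (P1, P3, P4, P5, P6, P7, P8) are each worse than P2 on at least one objective.

P9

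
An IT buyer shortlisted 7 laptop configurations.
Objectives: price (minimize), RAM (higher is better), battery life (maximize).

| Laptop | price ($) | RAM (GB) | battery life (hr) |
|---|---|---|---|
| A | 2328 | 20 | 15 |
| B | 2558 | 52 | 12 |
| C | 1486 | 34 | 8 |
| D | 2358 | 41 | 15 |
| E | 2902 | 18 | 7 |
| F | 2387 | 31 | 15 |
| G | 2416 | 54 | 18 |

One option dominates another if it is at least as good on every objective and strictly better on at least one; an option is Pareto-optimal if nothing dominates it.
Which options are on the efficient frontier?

A: not dominated.
B: dominated by G (price 2416≤2558, RAM 54≥52, battery life 18≥12).
C: not dominated (best price).
D: not dominated.
E: dominated by A (price 2328≤2902, RAM 20≥18, battery life 15≥7).
F: dominated by D (price 2358≤2387, RAM 41≥31, battery life 15≥15).
G: not dominated (best RAM).

A, C, D, G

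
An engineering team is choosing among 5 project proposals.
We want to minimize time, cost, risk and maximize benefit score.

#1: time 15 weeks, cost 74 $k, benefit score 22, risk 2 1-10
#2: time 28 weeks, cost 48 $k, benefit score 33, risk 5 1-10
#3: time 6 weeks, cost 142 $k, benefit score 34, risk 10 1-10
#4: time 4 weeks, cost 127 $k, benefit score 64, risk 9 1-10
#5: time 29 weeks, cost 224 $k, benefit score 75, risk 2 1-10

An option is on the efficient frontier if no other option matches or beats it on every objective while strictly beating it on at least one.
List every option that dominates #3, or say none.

#4: time 4≤6, cost 127≤142, benefit score 64≥34, risk 9≤10 — dominates #3.
Others (#1, #2, #5) are each worse than #3 on at least one objective.

#4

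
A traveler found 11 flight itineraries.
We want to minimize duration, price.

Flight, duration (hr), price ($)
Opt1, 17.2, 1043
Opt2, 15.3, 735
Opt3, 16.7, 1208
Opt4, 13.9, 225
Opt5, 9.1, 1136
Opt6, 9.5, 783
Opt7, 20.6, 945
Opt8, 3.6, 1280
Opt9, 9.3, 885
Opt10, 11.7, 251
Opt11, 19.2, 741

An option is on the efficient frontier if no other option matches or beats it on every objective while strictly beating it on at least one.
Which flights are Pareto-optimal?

Opt1: dominated by Opt2 (duration 15.3≤17.2, price 735≤1043).
Opt2: dominated by Opt4 (duration 13.9≤15.3, price 225≤735).
Opt3: dominated by Opt2 (duration 15.3≤16.7, price 735≤1208).
Opt4: not dominated (best price).
Opt5: not dominated.
Opt6: not dominated.
Opt7: dominated by Opt2 (duration 15.3≤20.6, price 735≤945).
Opt8: not dominated (best duration).
Opt9: not dominated.
Opt10: not dominated.
Opt11: dominated by Opt2 (duration 15.3≤19.2, price 735≤741).

Opt4, Opt5, Opt6, Opt8, Opt9, Opt10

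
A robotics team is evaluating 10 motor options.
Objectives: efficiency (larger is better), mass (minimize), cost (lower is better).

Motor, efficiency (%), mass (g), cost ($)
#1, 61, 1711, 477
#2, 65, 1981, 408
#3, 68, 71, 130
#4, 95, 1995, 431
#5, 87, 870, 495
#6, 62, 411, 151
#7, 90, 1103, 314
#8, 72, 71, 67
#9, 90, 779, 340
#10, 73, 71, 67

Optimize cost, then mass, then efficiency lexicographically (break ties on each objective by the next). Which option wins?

#10

First minimize cost: best is 67, kept {#8, #10}.
Then minimize mass: best is 71, kept {#8, #10}.
Then maximize efficiency: best is 73, kept {#10}.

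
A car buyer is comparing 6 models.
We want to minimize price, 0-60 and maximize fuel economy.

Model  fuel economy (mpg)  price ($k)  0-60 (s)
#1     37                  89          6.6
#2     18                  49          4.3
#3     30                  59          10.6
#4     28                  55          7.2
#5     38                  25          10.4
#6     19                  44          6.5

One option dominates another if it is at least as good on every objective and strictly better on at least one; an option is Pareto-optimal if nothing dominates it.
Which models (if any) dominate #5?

none

#1: worse on fuel economy (37 vs 38).
#2: worse on fuel economy (18 vs 38).
#3: worse on fuel economy (30 vs 38).
#4: worse on fuel economy (28 vs 38).
#6: worse on fuel economy (19 vs 38).
No option dominates #5.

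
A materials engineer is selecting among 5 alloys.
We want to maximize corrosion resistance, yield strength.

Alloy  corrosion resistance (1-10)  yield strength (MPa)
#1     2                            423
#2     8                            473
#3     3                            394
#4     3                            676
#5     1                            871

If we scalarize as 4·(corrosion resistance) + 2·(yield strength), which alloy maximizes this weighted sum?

#1: 4·2 + 2·423 = 854
#2: 4·8 + 2·473 = 978
#3: 4·3 + 2·394 = 800
#4: 4·3 + 2·676 = 1364
#5: 4·1 + 2·871 = 1746
Highest: #5 at 1746.

#5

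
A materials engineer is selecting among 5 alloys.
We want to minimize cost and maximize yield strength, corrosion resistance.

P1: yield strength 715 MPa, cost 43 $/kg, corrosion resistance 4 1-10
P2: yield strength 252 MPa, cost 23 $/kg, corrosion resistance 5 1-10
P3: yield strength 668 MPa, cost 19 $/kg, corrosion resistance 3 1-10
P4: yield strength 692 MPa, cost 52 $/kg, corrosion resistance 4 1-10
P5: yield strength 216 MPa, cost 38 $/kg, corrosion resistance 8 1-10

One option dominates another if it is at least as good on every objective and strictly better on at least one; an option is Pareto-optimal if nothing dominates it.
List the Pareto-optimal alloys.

P1: not dominated (best yield strength).
P2: not dominated.
P3: not dominated (best cost).
P4: dominated by P1 (yield strength 715≥692, cost 43≤52, corrosion resistance 4≥4).
P5: not dominated (best corrosion resistance).

P1, P2, P3, P5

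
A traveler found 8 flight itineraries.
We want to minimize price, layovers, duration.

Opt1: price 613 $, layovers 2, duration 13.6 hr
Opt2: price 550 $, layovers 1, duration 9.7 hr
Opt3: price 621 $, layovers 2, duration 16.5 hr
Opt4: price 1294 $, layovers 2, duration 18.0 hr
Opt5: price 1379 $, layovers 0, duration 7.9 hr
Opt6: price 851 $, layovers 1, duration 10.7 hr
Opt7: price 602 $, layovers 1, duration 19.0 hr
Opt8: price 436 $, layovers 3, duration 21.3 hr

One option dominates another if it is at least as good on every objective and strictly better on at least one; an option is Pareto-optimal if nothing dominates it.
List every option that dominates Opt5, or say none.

none

Opt1: worse on layovers (2 vs 0).
Opt2: worse on layovers (1 vs 0).
Opt3: worse on layovers (2 vs 0).
Opt4: worse on layovers (2 vs 0).
Opt6: worse on layovers (1 vs 0).
Opt7: worse on layovers (1 vs 0).
Opt8: worse on layovers (3 vs 0).
No option dominates Opt5.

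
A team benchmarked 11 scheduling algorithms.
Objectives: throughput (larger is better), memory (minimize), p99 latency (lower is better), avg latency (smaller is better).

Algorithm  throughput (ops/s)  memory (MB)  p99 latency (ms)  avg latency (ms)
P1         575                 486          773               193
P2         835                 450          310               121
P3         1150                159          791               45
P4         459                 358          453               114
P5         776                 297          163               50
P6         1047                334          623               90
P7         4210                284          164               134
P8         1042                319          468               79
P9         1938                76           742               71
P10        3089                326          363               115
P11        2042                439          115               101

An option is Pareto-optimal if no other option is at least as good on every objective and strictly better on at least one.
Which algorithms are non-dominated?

P1: dominated by P2 (throughput 835≥575, memory 450≤486, p99 latency 310≤773, avg latency 121≤193).
P2: dominated by P11 (throughput 2042≥835, memory 439≤450, p99 latency 115≤310, avg latency 101≤121).
P3: not dominated (best avg latency).
P4: dominated by P5 (throughput 776≥459, memory 297≤358, p99 latency 163≤453, avg latency 50≤114).
P5: not dominated.
P6: not dominated.
P7: not dominated (best throughput).
P8: not dominated.
P9: not dominated (best memory).
P10: not dominated.
P11: not dominated (best p99 latency).

P3, P5, P6, P7, P8, P9, P10, P11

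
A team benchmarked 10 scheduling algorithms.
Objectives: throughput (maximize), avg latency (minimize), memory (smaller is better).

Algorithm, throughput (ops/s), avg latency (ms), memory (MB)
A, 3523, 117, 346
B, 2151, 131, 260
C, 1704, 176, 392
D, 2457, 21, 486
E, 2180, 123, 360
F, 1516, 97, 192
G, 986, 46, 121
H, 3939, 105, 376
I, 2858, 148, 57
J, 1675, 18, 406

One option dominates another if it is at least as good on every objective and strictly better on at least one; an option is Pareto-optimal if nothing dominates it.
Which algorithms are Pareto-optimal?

A, B, D, F, G, H, I, J

A: not dominated.
B: not dominated.
C: dominated by A (throughput 3523≥1704, avg latency 117≤176, memory 346≤392).
D: not dominated.
E: dominated by A (throughput 3523≥2180, avg latency 117≤123, memory 346≤360).
F: not dominated.
G: not dominated.
H: not dominated (best throughput).
I: not dominated (best memory).
J: not dominated (best avg latency).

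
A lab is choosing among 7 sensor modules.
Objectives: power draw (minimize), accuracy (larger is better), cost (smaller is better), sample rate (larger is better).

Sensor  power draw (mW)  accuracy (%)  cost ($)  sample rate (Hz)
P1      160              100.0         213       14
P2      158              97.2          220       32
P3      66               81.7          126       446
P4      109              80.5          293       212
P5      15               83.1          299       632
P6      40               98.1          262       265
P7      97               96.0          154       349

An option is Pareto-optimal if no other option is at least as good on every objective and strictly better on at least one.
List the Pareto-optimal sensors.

P1, P2, P3, P5, P6, P7

P1: not dominated (best accuracy).
P2: not dominated.
P3: not dominated (best cost).
P4: dominated by P3 (power draw 66≤109, accuracy 81.7≥80.5, cost 126≤293, sample rate 446≥212).
P5: not dominated (best power draw).
P6: not dominated.
P7: not dominated.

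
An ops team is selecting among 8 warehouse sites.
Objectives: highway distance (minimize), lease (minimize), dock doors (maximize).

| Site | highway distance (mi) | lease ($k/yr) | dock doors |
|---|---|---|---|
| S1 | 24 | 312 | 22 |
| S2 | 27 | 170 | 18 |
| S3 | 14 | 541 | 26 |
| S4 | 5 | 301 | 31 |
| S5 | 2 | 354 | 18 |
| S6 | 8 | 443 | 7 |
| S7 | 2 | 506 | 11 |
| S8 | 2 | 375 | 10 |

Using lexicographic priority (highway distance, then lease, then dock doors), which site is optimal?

First minimize highway distance: best is 2, kept {S5, S7, S8}.
Then minimize lease: best is 354, kept {S5}.

S5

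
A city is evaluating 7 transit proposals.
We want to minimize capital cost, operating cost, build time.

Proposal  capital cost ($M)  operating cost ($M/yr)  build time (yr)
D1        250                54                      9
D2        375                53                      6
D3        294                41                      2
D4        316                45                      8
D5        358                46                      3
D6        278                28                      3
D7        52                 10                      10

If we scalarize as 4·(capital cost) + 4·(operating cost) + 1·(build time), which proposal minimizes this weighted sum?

D1: 4·250 + 4·54 + 1·9 = 1225
D2: 4·375 + 4·53 + 1·6 = 1718
D3: 4·294 + 4·41 + 1·2 = 1342
D4: 4·316 + 4·45 + 1·8 = 1452
D5: 4·358 + 4·46 + 1·3 = 1619
D6: 4·278 + 4·28 + 1·3 = 1227
D7: 4·52 + 4·10 + 1·10 = 258
Lowest: D7 at 258.

D7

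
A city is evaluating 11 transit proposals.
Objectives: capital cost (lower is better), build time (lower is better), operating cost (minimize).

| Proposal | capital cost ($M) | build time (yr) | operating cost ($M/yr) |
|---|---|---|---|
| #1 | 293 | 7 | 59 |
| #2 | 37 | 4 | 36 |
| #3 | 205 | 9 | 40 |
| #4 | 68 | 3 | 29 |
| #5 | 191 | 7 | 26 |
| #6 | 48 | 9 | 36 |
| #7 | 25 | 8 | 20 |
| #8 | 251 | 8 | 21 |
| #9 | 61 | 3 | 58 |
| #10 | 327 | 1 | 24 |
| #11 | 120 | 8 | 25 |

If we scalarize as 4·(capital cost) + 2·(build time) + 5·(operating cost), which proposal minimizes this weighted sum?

#7

#1: 4·293 + 2·7 + 5·59 = 1481
#2: 4·37 + 2·4 + 5·36 = 336
#3: 4·205 + 2·9 + 5·40 = 1038
#4: 4·68 + 2·3 + 5·29 = 423
#5: 4·191 + 2·7 + 5·26 = 908
#6: 4·48 + 2·9 + 5·36 = 390
#7: 4·25 + 2·8 + 5·20 = 216
#8: 4·251 + 2·8 + 5·21 = 1125
#9: 4·61 + 2·3 + 5·58 = 540
#10: 4·327 + 2·1 + 5·24 = 1430
#11: 4·120 + 2·8 + 5·25 = 621
Lowest: #7 at 216.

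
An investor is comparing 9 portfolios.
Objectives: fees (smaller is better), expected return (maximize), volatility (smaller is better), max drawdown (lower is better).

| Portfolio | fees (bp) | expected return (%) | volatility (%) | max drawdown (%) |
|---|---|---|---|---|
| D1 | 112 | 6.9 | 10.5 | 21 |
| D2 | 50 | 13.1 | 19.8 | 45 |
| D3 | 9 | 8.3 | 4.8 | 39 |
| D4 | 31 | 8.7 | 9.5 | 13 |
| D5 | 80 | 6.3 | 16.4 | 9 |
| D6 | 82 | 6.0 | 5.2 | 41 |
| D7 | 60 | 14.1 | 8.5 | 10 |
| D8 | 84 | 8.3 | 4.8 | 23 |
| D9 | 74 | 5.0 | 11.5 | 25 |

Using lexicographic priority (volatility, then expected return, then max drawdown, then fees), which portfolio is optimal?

D8

First minimize volatility: best is 4.8, kept {D3, D8}.
Then maximize expected return: best is 8.3, kept {D3, D8}.
Then minimize max drawdown: best is 23, kept {D8}.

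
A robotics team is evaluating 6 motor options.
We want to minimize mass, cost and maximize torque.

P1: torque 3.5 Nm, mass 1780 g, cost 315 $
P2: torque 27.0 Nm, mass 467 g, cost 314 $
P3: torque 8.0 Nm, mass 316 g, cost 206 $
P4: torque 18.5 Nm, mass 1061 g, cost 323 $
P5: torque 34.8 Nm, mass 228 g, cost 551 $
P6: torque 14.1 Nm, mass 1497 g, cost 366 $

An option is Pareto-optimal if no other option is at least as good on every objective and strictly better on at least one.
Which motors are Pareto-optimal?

P2, P3, P5

P1: dominated by P2 (torque 27.0≥3.5, mass 467≤1780, cost 314≤315).
P2: not dominated.
P3: not dominated (best cost).
P4: dominated by P2 (torque 27.0≥18.5, mass 467≤1061, cost 314≤323).
P5: not dominated (best torque).
P6: dominated by P2 (torque 27.0≥14.1, mass 467≤1497, cost 314≤366).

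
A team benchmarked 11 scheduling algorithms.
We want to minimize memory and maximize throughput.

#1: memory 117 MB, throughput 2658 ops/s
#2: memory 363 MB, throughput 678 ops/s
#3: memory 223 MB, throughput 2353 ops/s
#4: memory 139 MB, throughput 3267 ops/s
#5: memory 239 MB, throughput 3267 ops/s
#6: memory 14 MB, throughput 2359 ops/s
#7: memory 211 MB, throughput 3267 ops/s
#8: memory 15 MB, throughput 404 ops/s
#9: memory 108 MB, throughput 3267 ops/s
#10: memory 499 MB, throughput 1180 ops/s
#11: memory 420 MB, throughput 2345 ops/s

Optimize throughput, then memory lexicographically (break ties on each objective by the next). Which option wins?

First maximize throughput: best is 3267, kept {#4, #5, #7, #9}.
Then minimize memory: best is 108, kept {#9}.

#9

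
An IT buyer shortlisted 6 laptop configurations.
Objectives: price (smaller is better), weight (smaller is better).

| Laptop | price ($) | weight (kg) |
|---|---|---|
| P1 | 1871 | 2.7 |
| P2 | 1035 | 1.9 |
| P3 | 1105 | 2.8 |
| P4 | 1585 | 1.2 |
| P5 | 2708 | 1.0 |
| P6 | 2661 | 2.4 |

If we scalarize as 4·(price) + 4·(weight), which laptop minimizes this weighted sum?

P1: 4·1871 + 4·2.7 = 7494.8
P2: 4·1035 + 4·1.9 = 4147.6
P3: 4·1105 + 4·2.8 = 4431.2
P4: 4·1585 + 4·1.2 = 6344.8
P5: 4·2708 + 4·1.0 = 10836.0
P6: 4·2661 + 4·2.4 = 10653.6
Lowest: P2 at 4147.6.

P2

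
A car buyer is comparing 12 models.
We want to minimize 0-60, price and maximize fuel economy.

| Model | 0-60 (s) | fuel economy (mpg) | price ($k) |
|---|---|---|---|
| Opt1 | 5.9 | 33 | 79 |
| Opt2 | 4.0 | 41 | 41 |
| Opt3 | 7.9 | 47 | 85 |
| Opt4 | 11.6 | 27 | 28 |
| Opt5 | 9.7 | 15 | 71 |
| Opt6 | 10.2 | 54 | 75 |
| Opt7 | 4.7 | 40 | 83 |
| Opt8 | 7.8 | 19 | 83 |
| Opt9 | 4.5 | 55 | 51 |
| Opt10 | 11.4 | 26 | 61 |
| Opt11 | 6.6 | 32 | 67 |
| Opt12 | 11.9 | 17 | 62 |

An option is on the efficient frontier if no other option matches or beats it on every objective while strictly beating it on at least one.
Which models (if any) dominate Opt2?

Opt1: worse on 0-60 (5.9 vs 4.0).
Opt3: worse on 0-60 (7.9 vs 4.0).
Opt4: worse on 0-60 (11.6 vs 4.0).
Opt5: worse on 0-60 (9.7 vs 4.0).
Opt6: worse on 0-60 (10.2 vs 4.0).
Opt7: worse on 0-60 (4.7 vs 4.0).
Opt8: worse on 0-60 (7.8 vs 4.0).
Opt9: worse on 0-60 (4.5 vs 4.0).
Opt10: worse on 0-60 (11.4 vs 4.0).
Opt11: worse on 0-60 (6.6 vs 4.0).
Opt12: worse on 0-60 (11.9 vs 4.0).
No option dominates Opt2.

none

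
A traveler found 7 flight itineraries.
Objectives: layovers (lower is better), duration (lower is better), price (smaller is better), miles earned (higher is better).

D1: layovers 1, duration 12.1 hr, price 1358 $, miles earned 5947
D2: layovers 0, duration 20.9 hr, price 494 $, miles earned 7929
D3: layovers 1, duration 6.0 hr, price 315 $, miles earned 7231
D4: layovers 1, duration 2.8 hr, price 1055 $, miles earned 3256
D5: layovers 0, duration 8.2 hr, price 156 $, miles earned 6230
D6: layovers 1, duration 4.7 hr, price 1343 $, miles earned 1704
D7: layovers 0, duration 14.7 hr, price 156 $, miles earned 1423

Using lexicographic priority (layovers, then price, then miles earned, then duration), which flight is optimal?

D5

First minimize layovers: best is 0, kept {D2, D5, D7}.
Then minimize price: best is 156, kept {D5, D7}.
Then maximize miles earned: best is 6230, kept {D5}.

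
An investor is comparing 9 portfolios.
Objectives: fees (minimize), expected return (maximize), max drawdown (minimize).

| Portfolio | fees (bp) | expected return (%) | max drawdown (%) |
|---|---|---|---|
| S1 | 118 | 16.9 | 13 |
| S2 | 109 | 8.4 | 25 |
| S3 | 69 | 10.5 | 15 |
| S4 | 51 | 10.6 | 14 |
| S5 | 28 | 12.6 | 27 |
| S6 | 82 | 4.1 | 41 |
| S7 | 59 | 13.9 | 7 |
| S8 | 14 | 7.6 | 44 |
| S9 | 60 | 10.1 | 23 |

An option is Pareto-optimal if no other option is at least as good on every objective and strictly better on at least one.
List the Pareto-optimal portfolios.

S1, S4, S5, S7, S8

S1: not dominated (best expected return).
S2: dominated by S3 (fees 69≤109, expected return 10.5≥8.4, max drawdown 15≤25).
S3: dominated by S4 (fees 51≤69, expected return 10.6≥10.5, max drawdown 14≤15).
S4: not dominated.
S5: not dominated.
S6: dominated by S3 (fees 69≤82, expected return 10.5≥4.1, max drawdown 15≤41).
S7: not dominated (best max drawdown).
S8: not dominated (best fees).
S9: dominated by S4 (fees 51≤60, expected return 10.6≥10.1, max drawdown 14≤23).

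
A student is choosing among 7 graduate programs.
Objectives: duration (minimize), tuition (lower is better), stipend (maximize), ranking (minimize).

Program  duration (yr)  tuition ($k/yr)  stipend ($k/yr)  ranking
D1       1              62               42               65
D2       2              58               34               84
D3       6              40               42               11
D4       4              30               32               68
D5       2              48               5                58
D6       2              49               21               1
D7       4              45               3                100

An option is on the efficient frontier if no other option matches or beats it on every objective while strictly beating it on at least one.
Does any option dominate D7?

D4 vs D7: duration 4≤4, tuition 30≤45, stipend 32≥3, ranking 68≤100 — D4 is at least as good on every objective and strictly better on at least one, so D4 dominates D7.

Yes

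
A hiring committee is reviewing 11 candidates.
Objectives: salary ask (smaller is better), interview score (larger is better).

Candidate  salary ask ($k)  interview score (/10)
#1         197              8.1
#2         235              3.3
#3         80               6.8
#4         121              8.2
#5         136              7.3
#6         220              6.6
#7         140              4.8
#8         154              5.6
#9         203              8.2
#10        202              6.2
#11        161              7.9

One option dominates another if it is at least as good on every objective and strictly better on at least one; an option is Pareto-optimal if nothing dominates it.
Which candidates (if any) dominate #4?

none

#1: worse on salary ask (197 vs 121).
#2: worse on salary ask (235 vs 121).
#3: worse on interview score (6.8 vs 8.2).
#5: worse on salary ask (136 vs 121).
#6: worse on salary ask (220 vs 121).
#7: worse on salary ask (140 vs 121).
#8: worse on salary ask (154 vs 121).
#9: worse on salary ask (203 vs 121).
#10: worse on salary ask (202 vs 121).
#11: worse on salary ask (161 vs 121).
No option dominates #4.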